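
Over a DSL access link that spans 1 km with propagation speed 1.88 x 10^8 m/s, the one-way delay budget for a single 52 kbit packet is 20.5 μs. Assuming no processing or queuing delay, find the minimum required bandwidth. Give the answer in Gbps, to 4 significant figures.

3.425 Gbps

Propagation delay = 1000 / 188000000 = 5.31915 μs.
Transmission budget = 20.5 − 5.31915 = 15.1809 μs.
R ≥ L / t_tx = 52000 bits / 1.51809e-05 s = 3.425 Gbps.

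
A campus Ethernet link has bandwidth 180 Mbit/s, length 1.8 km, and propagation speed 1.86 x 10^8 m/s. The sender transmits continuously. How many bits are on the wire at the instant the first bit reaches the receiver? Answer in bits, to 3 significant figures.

Propagation delay = 1800 / 186000000 = 9.67742e-06 s.
BDP = R × t_prop = 180000000 × 9.67742e-06 = 1741.94 bits.

1740 bits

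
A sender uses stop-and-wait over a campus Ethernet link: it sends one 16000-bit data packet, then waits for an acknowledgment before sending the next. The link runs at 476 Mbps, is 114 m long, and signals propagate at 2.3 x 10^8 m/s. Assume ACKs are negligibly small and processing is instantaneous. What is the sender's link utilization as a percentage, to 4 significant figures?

97.14 %

t_tx = L/R = 16000/476000000 = 3.36134e-05 s.
t_prop = 114/2.3e+08 = 4.95652e-07 s; RTT = 9.91304e-07 s.
Cycle = t_tx + RTT = 3.46047e-05 s.
Utilization = t_tx / cycle = 3.36134e-05/3.46047e-05 = 97.14 %.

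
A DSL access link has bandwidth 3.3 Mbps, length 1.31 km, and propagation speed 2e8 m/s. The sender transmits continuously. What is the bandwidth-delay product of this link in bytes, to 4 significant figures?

Propagation delay = 1310 / 200000000 = 6.55e-06 s.
BDP = R × t_prop = 3300000 × 6.55e-06 = 21.615 bits.
In bytes: 21.615/8 = 2.702 bytes.

2.702 bytes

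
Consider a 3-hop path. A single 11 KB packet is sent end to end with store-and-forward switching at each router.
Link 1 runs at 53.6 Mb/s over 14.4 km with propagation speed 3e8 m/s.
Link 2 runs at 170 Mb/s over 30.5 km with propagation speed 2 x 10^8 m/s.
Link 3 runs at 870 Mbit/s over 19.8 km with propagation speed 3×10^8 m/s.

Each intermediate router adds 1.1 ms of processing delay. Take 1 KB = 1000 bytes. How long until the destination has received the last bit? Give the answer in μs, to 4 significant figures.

L = 88000 bits.
Transmission delays (L/R per hop): 1641.79, 517.647, 101.149 μs; sum = 2260.59 μs.
Propagation delays (d/s per hop): 48, 152.5, 66 μs; sum = 266.5 μs.
Processing at 2 router(s): 2 × 1.1 ms = 2200 μs.
End-to-end = 4727 μs.

4727 μs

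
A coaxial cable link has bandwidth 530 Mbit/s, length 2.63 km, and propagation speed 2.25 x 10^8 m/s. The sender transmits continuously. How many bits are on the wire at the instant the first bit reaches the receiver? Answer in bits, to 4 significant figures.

6195 bits

Propagation delay = 2630 / 225000000 = 1.16889e-05 s.
BDP = R × t_prop = 530000000 × 1.16889e-05 = 6195.11 bits.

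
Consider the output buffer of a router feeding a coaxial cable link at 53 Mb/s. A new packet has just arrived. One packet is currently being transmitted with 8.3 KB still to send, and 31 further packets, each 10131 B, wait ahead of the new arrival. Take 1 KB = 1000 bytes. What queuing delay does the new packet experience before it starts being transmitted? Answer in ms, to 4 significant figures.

48.66 ms

Each queued packet: L/R = 81048/53000000 = 1.52921 ms.
31 queued → 47.4054 ms.
Plus remaining 66400 bits of current packet: 1.25283 ms.
Queuing delay = 48.66 ms.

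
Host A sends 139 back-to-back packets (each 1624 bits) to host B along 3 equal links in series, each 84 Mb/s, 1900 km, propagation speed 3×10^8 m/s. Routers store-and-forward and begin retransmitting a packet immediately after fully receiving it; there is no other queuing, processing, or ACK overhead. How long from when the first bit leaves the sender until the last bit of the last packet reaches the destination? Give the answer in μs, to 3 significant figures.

21700 μs

Per-hop transmission t_tx = L/R = 1624/84000000 = 19.3333 μs.
Per-hop propagation t_prop = 1900000/300000000 = 6333.33 μs.
Pipeline fill: first packet needs 3·t_tx to clear all hops; remaining 138 packets each add one t_tx.
Total = (3+139-1)·t_tx + 3·t_prop = 141·19.3333 + 3·6333.33 = 21700 μs.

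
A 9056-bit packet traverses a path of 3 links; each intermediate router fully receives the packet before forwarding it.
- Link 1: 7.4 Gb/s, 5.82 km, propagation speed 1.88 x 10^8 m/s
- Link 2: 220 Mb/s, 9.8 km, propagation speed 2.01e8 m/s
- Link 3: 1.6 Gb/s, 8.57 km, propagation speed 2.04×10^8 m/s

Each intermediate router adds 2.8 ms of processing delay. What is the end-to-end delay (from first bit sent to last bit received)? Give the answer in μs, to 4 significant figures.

5770 μs

Transmission delays (L/R per hop): 1.22378, 41.1636, 5.66 μs; sum = 48.0474 μs.
Propagation delays (d/s per hop): 30.9574, 48.7562, 42.0098 μs; sum = 121.723 μs.
Processing at 2 router(s): 2 × 2.8 ms = 5600 μs.
End-to-end = 5770 μs.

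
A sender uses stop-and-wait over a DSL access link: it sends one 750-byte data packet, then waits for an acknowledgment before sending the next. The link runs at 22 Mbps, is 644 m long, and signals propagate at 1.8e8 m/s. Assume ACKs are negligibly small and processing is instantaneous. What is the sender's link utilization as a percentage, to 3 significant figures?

t_tx = L/R = 6000/22000000 = 0.000272727 s.
t_prop = 644/180000000 = 3.57778e-06 s; RTT = 7.15556e-06 s.
Cycle = t_tx + RTT = 0.000279883 s.
Utilization = t_tx / cycle = 0.000272727/0.000279883 = 97.4 %.

97.4 %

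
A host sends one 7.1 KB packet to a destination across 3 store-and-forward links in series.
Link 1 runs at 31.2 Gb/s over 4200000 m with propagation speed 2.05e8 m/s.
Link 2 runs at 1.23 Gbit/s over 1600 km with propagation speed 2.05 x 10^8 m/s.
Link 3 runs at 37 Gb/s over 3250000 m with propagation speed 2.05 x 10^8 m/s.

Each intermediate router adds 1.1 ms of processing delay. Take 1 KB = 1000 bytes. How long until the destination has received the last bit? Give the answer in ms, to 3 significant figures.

46.4 ms

L = 56800 bits.
Transmission delays (L/R per hop): 0.00182051, 0.0461789, 0.00153514 ms; sum = 0.0495345 ms.
Propagation delays (d/s per hop): 20.4878, 7.80488, 15.8537 ms; sum = 44.1463 ms.
Processing at 2 router(s): 2 × 1.1 ms = 2.2 ms.
End-to-end = 46.4 ms.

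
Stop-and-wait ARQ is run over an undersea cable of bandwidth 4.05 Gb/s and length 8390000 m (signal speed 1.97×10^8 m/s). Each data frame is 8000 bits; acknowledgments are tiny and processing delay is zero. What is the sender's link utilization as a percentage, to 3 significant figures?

t_tx = L/R = 8000/4050000000 = 1.97531e-06 s.
t_prop = 8390000/197000000 = 0.0425888 s; RTT = 0.0851777 s.
Cycle = t_tx + RTT = 0.0851796 s.
Utilization = t_tx / cycle = 1.97531e-06/0.0851796 = 0.00232 %.

0.00232 %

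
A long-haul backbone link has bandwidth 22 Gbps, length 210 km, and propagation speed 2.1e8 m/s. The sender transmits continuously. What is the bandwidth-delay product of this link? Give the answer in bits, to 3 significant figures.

Propagation delay = 210000 / 210000000 = 0.001 s.
BDP = R × t_prop = 22000000000 × 0.001 = 22000000 bits.

22000000 bits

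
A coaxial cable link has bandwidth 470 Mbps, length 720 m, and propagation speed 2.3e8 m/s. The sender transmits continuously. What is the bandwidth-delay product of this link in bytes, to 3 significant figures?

Propagation delay = 720 / 2.3e+08 = 3.13043e-06 s.
BDP = R × t_prop = 470000000 × 3.13043e-06 = 1471.3 bits.
In bytes: 1471.3/8 = 184 bytes.

184 bytes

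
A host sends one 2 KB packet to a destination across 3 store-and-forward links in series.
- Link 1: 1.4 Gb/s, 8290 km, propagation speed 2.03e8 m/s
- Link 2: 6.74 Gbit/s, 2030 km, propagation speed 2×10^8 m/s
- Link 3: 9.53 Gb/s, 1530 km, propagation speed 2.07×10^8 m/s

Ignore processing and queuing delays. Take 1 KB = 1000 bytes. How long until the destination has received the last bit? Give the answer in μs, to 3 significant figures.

L = 16000 bits.
Transmission delays (L/R per hop): 11.4286, 2.37389, 1.67891 μs; sum = 15.4814 μs.
Propagation delays (d/s per hop): 40837.4, 10150, 7391.3 μs; sum = 58378.7 μs.
End-to-end = 58400 μs.

58400 μs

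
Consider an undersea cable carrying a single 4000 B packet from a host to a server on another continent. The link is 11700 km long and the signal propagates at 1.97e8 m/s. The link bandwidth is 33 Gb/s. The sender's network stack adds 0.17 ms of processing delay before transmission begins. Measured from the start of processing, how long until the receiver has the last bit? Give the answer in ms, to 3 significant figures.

59.6 ms

L = 4000 × 8 = 32000 bits.
Transmission delay = L/R = 32000 / 33000000000 = 0.000969697 ms.
Propagation delay = d/s = 11700000 m / 197000000 m/s = 59.3909 ms.
Plus processing delay 0.17 ms = 0.17 ms.
Total = 59.6 ms.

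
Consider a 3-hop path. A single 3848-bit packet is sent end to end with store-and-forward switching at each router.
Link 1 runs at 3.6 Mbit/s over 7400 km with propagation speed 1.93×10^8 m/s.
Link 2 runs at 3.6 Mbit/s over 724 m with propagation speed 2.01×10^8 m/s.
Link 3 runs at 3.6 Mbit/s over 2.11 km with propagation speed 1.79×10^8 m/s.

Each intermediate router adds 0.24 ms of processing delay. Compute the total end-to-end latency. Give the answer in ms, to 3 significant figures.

Transmission delay per hop = L/R = 3848/3600000 = 1.06889 ms; 3 hops → 3.20667 ms.
Propagation delays (d/s per hop): 38.342, 0.00360199, 0.0117877 ms; sum = 38.3574 ms.
Processing at 2 router(s): 2 × 0.24 ms = 0.48 ms.
End-to-end = 42.0 ms.

42.0 ms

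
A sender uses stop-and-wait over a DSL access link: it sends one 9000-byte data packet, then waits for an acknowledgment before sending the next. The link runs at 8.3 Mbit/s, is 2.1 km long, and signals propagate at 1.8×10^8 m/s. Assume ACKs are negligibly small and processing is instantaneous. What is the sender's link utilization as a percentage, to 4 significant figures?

99.73 %

t_tx = L/R = 72000/8.3e+06 = 0.0086747 s.
t_prop = 2100/180000000 = 1.16667e-05 s; RTT = 2.33333e-05 s.
Cycle = t_tx + RTT = 0.00869803 s.
Utilization = t_tx / cycle = 0.0086747/0.00869803 = 99.73 %.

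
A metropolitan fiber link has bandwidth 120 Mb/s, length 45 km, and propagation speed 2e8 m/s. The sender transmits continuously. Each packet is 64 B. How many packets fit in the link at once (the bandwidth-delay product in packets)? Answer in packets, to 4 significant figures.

52.73 packets

Propagation delay = 45000 / 200000000 = 0.000225 s.
BDP = R × t_prop = 120000000 × 0.000225 = 27000 bits.
In packets of 512 bits: 52.73 packets.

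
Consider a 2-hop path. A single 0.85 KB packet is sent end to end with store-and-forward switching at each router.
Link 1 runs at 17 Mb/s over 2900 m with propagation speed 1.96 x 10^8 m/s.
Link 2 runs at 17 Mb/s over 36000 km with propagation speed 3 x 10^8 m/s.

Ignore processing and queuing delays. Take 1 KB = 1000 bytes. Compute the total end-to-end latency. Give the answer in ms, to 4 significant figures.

120.8 ms

L = 6800 bits.
Transmission delay per hop = L/R = 6800/17000000 = 0.4 ms; 2 hops → 0.8 ms.
Propagation delays (d/s per hop): 0.0147959, 120 ms; sum = 120.015 ms.
End-to-end = 120.8 ms.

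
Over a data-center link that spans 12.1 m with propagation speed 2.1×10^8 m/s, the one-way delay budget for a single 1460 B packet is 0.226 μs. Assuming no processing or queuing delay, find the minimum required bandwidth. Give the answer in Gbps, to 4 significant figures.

L = 11680 bits.
Propagation delay = 12.1 / 210000000 = 0.057619 μs.
Transmission budget = 0.226 − 0.057619 = 0.168381 μs.
R ≥ L / t_tx = 11680 bits / 1.68381e-07 s = 69.37 Gbps.

69.37 Gbps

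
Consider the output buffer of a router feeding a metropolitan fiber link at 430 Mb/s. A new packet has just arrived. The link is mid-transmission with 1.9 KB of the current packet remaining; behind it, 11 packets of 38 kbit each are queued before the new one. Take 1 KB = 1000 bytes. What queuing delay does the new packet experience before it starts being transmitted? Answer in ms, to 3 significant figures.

1.01 ms

Each queued packet: L/R = 38000/430000000 = 0.0883721 ms.
11 queued → 0.972093 ms.
Plus remaining 15200 bits of current packet: 0.0353488 ms.
Queuing delay = 1.01 ms.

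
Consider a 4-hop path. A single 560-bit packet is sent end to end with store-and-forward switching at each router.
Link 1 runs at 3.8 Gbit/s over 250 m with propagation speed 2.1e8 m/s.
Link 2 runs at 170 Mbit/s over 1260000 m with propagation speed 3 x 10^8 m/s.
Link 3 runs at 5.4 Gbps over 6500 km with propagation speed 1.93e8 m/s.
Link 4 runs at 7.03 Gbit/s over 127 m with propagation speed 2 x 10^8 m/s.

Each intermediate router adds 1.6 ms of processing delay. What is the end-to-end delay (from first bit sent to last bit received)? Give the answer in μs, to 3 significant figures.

42700 μs

Transmission delays (L/R per hop): 0.147368, 3.29412, 0.103704, 0.0796586 μs; sum = 3.62485 μs.
Propagation delays (d/s per hop): 1.19048, 4200, 33678.8, 0.635 μs; sum = 37880.6 μs.
Processing at 3 router(s): 3 × 1.6 ms = 4800 μs.
End-to-end = 42700 μs.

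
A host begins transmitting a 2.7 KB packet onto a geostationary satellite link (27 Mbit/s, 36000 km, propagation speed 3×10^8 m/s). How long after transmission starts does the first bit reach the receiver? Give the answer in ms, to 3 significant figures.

120 ms

First bit experiences only propagation delay: d/s = 36000000/300000000 = 120 ms.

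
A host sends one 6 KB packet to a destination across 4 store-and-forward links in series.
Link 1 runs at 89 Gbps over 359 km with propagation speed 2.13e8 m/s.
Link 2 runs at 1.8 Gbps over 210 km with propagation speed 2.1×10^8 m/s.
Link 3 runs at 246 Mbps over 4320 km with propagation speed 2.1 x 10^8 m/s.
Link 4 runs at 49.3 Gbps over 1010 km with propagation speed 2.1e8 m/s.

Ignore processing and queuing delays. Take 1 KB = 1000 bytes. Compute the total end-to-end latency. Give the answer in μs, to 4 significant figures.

28290 μs

L = 48000 bits.
Transmission delays (L/R per hop): 0.539326, 26.6667, 195.122, 0.973631 μs; sum = 223.302 μs.
Propagation delays (d/s per hop): 1685.45, 1000, 20571.4, 4809.52 μs; sum = 28066.4 μs.
End-to-end = 28290 μs.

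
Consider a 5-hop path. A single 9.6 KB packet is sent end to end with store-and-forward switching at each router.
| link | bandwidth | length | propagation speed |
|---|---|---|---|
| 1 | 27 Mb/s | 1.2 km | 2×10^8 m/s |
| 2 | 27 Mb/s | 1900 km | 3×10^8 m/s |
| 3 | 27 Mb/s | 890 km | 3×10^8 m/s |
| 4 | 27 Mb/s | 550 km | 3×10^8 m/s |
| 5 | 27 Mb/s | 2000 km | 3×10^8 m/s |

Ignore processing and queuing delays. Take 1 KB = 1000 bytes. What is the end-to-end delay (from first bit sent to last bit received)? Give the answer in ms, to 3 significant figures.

32.0 ms

L = 76800 bits.
Transmission delay per hop = L/R = 76800/27000000 = 2.84444 ms; 5 hops → 14.2222 ms.
Propagation delays (d/s per hop): 0.006, 6.33333, 2.96667, 1.83333, 6.66667 ms; sum = 17.806 ms.
End-to-end = 32.0 ms.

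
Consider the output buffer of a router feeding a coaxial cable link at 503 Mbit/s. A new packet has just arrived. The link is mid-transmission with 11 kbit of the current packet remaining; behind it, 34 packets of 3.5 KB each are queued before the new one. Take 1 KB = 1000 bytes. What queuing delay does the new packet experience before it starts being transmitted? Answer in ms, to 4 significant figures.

1.915 ms

Each queued packet: L/R = 28000/503000000 = 0.055666 ms.
34 queued → 1.89264 ms.
Plus remaining 11000 bits of current packet: 0.0218688 ms.
Queuing delay = 1.915 ms.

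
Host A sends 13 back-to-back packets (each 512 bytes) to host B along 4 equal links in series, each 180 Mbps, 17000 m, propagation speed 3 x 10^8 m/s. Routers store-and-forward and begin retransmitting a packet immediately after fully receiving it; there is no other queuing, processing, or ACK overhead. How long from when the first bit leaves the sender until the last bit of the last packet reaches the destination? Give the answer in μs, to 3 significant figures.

Per-hop transmission t_tx = L/R = 4096/180000000 = 22.7556 μs.
Per-hop propagation t_prop = 17000/300000000 = 56.6667 μs.
Pipeline fill: first packet needs 4·t_tx to clear all hops; remaining 12 packets each add one t_tx.
Total = (4+13-1)·t_tx + 4·t_prop = 16·22.7556 + 4·56.6667 = 591 μs.

591 μs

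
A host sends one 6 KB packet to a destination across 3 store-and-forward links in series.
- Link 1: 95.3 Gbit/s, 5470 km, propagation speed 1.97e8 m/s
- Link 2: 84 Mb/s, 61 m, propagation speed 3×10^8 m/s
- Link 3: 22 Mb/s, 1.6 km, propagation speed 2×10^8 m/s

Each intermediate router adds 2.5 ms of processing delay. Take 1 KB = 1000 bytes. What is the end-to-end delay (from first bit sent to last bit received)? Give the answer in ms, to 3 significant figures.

35.5 ms

L = 48000 bits.
Transmission delays (L/R per hop): 0.000503673, 0.571429, 2.18182 ms; sum = 2.75375 ms.
Propagation delays (d/s per hop): 27.7665, 0.000203333, 0.008 ms; sum = 27.7747 ms.
Processing at 2 router(s): 2 × 2.5 ms = 5 ms.
End-to-end = 35.5 ms.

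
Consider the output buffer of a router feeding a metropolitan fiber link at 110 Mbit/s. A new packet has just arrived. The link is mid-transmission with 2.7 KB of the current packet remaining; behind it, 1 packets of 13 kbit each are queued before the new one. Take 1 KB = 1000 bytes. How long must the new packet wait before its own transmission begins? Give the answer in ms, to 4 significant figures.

0.3145 ms

Each queued packet: L/R = 13000/110000000 = 0.118182 ms.
1 queued → 0.118182 ms.
Plus remaining 21600 bits of current packet: 0.196364 ms.
Queuing delay = 0.3145 ms.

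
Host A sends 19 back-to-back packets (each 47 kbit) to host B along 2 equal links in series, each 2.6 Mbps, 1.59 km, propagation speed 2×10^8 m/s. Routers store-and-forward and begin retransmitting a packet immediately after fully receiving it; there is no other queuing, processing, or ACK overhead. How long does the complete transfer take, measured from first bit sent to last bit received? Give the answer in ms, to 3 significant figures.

362 ms

Per-hop transmission t_tx = L/R = 47000/2600000 = 18.0769 ms.
Per-hop propagation t_prop = 1590/200000000 = 0.00795 ms.
Pipeline fill: first packet needs 2·t_tx to clear all hops; remaining 18 packets each add one t_tx.
Total = (2+19-1)·t_tx + 2·t_prop = 20·18.0769 + 2·0.00795 = 362 ms.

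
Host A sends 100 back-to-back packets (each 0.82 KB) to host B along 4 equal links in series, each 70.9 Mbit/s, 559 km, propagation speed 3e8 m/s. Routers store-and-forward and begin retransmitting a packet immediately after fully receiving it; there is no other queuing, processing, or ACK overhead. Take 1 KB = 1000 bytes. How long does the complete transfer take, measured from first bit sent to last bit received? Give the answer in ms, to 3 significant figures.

17.0 ms

Per-hop transmission t_tx = L/R = 6560/70900000 = 0.0925247 ms.
Per-hop propagation t_prop = 559000/300000000 = 1.86333 ms.
Pipeline fill: first packet needs 4·t_tx to clear all hops; remaining 99 packets each add one t_tx.
Total = (4+100-1)·t_tx + 4·t_prop = 103·0.0925247 + 4·1.86333 = 17.0 ms.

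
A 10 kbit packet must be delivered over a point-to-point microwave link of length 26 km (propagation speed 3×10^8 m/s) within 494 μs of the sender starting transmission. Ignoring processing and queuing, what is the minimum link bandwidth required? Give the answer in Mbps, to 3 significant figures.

Propagation delay = 26000 / 300000000 = 86.6667 μs.
Transmission budget = 494 − 86.6667 = 407.333 μs.
R ≥ L / t_tx = 10000 bits / 0.000407333 s = 24.5 Mbps.

24.5 Mbps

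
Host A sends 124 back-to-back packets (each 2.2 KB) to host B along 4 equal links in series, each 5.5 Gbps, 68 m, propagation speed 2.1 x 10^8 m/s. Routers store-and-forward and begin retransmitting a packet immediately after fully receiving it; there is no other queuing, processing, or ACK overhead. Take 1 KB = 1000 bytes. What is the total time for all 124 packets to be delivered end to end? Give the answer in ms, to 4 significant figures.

Per-hop transmission t_tx = L/R = 17600/5500000000 = 0.0032 ms.
Per-hop propagation t_prop = 68/210000000 = 0.00032381 ms.
Pipeline fill: first packet needs 4·t_tx to clear all hops; remaining 123 packets each add one t_tx.
Total = (4+124-1)·t_tx + 4·t_prop = 127·0.0032 + 4·0.00032381 = 0.4077 ms.

0.4077 ms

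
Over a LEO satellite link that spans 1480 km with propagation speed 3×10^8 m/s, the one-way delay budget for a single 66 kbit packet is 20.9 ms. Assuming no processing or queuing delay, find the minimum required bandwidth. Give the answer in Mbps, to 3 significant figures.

4.13 Mbps

Propagation delay = 1480000 / 300000000 = 4.93333 ms.
Transmission budget = 20.9 − 4.93333 = 15.9667 ms.
R ≥ L / t_tx = 66000 bits / 0.0159667 s = 4.13 Mbps.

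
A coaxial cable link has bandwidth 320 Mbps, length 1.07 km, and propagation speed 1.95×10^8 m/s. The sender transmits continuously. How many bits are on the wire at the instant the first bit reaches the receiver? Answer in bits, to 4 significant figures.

1756 bits

Propagation delay = 1070 / 195000000 = 5.48718e-06 s.
BDP = R × t_prop = 320000000 × 5.48718e-06 = 1755.9 bits.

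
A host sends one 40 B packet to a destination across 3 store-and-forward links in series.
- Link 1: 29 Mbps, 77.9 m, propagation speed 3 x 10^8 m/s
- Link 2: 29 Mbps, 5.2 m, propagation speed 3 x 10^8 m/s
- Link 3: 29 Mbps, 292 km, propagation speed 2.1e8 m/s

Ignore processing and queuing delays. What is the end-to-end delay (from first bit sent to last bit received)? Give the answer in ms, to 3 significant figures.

1.42 ms

L = 40 × 8 = 320 bits.
Transmission delay per hop = L/R = 320/29000000 = 0.0110345 ms; 3 hops → 0.0331034 ms.
Propagation delays (d/s per hop): 0.000259667, 1.73333e-05, 1.39048 ms; sum = 1.39075 ms.
End-to-end = 1.42 ms.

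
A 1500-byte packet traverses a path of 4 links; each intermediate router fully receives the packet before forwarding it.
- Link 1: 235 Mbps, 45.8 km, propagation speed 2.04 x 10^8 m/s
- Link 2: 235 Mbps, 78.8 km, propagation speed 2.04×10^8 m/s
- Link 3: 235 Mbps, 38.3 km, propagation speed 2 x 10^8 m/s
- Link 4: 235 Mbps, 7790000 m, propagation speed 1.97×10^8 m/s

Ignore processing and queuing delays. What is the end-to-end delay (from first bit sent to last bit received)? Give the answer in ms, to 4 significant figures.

40.55 ms

L = 1500 × 8 = 12000 bits.
Transmission delay per hop = L/R = 12000/235000000 = 0.0510638 ms; 4 hops → 0.204255 ms.
Propagation delays (d/s per hop): 0.22451, 0.386275, 0.1915, 39.5431 ms; sum = 40.3454 ms.
End-to-end = 40.55 ms.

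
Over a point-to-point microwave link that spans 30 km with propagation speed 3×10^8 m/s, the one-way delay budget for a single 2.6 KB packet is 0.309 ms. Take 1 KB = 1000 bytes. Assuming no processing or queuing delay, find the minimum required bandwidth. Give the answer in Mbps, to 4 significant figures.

99.52 Mbps

L = 20800 bits.
Propagation delay = 30000 / 300000000 = 0.1 ms.
Transmission budget = 0.309 − 0.1 = 0.209 ms.
R ≥ L / t_tx = 20800 bits / 0.000209 s = 99.52 Mbps.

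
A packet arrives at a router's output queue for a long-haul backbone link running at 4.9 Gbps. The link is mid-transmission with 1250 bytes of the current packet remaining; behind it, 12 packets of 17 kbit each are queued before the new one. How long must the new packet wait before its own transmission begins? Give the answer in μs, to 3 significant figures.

43.7 μs

Each queued packet: L/R = 17000/4900000000 = 3.46939 μs.
12 queued → 41.6327 μs.
Plus remaining 10000 bits of current packet: 2.04082 μs.
Queuing delay = 43.7 μs.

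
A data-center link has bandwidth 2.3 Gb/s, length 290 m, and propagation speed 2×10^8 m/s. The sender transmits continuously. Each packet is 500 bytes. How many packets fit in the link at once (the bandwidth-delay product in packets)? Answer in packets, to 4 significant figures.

0.8338 packets

Propagation delay = 290 / 200000000 = 1.45e-06 s.
BDP = R × t_prop = 2300000000 × 1.45e-06 = 3335 bits.
In packets of 4000 bits: 0.8338 packets.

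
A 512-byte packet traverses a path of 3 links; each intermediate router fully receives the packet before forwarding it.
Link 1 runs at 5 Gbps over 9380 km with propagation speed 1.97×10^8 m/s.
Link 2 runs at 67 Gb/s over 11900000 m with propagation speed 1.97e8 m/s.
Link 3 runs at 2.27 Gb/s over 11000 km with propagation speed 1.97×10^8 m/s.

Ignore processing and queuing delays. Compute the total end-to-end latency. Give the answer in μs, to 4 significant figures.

163900 μs

L = 512 × 8 = 4096 bits.
Transmission delays (L/R per hop): 0.8192, 0.0611343, 1.80441 μs; sum = 2.68474 μs.
Propagation delays (d/s per hop): 47614.2, 60406.1, 55837.6 μs; sum = 163858 μs.
End-to-end = 163900 μs.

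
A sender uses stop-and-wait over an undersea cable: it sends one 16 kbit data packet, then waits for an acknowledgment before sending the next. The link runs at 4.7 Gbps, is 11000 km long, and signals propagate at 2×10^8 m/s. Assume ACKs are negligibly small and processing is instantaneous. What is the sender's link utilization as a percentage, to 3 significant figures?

0.00309 %

t_tx = L/R = 16000/4700000000 = 3.40426e-06 s.
t_prop = 11000000/200000000 = 0.055 s; RTT = 0.11 s.
Cycle = t_tx + RTT = 0.110003 s.
Utilization = t_tx / cycle = 3.40426e-06/0.110003 = 0.00309 %.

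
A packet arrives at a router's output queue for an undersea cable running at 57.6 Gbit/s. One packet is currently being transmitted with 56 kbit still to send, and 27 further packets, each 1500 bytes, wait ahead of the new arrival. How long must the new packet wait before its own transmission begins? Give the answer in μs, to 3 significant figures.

6.60 μs

Each queued packet: L/R = 12000/57600000000 = 0.208333 μs.
27 queued → 5.625 μs.
Plus remaining 56000 bits of current packet: 0.972222 μs.
Queuing delay = 6.60 μs.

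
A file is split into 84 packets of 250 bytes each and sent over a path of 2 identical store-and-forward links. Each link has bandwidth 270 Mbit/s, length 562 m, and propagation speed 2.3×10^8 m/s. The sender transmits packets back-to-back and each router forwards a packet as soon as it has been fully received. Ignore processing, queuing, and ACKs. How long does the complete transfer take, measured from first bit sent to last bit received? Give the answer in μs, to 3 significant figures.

Per-hop transmission t_tx = L/R = 2000/270000000 = 7.40741 μs.
Per-hop propagation t_prop = 562/2.3e+08 = 2.44348 μs.
Pipeline fill: first packet needs 2·t_tx to clear all hops; remaining 83 packets each add one t_tx.
Total = (2+84-1)·t_tx + 2·t_prop = 85·7.40741 + 2·2.44348 = 635 μs.

635 μs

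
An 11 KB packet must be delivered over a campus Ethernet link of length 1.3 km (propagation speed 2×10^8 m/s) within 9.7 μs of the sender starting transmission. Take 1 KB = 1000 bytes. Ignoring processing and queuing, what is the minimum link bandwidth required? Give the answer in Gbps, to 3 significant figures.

27.5 Gbps

L = 88000 bits.
Propagation delay = 1300 / 200000000 = 6.5 μs.
Transmission budget = 9.7 − 6.5 = 3.2 μs.
R ≥ L / t_tx = 88000 bits / 3.2e-06 s = 27.5 Gbps.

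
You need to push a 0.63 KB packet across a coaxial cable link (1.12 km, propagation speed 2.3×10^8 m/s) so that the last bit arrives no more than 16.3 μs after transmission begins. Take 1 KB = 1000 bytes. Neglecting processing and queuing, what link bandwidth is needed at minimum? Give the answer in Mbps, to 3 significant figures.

L = 5040 bits.
Propagation delay = 1120 / 2.3e+08 = 4.86957 μs.
Transmission budget = 16.3 − 4.86957 = 11.4304 μs.
R ≥ L / t_tx = 5040 bits / 1.14304e-05 s = 441 Mbps.

441 Mbps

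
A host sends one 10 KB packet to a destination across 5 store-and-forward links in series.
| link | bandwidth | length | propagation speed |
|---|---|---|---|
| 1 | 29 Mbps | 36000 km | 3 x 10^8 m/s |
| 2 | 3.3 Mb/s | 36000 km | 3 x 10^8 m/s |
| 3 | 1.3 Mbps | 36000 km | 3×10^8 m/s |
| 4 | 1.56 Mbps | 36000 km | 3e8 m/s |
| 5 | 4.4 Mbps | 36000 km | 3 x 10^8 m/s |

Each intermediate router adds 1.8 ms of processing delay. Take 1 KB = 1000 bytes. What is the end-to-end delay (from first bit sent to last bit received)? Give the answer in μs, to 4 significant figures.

L = 80000 bits.
Transmission delays (L/R per hop): 2758.62, 24242.4, 61538.5, 51282.1, 18181.8 μs; sum = 158003 μs.
Propagation delays (d/s per hop): 120000, 120000, 120000, 120000, 120000 μs; sum = 600000 μs.
Processing at 4 router(s): 4 × 1.8 ms = 7200 μs.
End-to-end = 765200 μs.

765200 μs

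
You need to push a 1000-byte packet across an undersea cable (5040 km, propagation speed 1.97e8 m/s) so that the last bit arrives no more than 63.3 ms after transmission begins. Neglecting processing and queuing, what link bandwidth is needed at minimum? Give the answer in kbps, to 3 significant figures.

L = 8000 bits.
Propagation delay = 5040000 / 197000000 = 25.5838 ms.
Transmission budget = 63.3 − 25.5838 = 37.7162 ms.
R ≥ L / t_tx = 8000 bits / 0.0377162 s = 212 kbps.

212 kbps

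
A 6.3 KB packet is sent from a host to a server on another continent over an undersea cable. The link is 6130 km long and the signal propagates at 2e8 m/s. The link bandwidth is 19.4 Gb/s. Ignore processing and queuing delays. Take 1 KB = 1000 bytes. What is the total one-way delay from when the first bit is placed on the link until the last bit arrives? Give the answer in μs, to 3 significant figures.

30700 μs

L = 50400 bits.
Transmission delay = L/R = 50400 / 19400000000 = 2.59794 μs.
Propagation delay = d/s = 6130000 m / 200000000 m/s = 30650 μs.
Total = 30700 μs.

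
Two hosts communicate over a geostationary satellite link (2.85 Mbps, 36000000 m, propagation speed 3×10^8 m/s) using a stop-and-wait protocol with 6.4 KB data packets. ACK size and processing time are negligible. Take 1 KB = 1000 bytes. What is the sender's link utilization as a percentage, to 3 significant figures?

t_tx = L/R = 51200/2850000 = 0.0179649 s.
t_prop = 36000000/300000000 = 0.12 s; RTT = 0.24 s.
Cycle = t_tx + RTT = 0.257965 s.
Utilization = t_tx / cycle = 0.0179649/0.257965 = 6.96 %.

6.96 %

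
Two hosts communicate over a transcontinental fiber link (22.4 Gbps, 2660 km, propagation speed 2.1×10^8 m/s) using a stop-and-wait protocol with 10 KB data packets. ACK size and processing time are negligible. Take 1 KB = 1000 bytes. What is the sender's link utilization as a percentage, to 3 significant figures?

0.0141 %

t_tx = L/R = 80000/22400000000 = 3.57143e-06 s.
t_prop = 2660000/210000000 = 0.0126667 s; RTT = 0.0253333 s.
Cycle = t_tx + RTT = 0.0253369 s.
Utilization = t_tx / cycle = 3.57143e-06/0.0253369 = 0.0141 %.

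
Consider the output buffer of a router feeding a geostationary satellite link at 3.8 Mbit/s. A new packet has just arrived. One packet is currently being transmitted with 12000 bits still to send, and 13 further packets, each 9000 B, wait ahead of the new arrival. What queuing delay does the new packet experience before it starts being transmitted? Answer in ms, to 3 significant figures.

Each queued packet: L/R = 72000/3800000 = 18.9474 ms.
13 queued → 246.316 ms.
Plus remaining 12000 bits of current packet: 3.15789 ms.
Queuing delay = 249 ms.

249 ms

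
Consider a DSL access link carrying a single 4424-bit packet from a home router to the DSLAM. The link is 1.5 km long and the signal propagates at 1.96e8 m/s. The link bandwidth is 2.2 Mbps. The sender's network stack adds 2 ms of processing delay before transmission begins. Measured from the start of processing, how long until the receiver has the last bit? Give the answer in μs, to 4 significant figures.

Transmission delay = L/R = 4424 / 2200000 = 2010.91 μs.
Propagation delay = d/s = 1500 m / 196000000 m/s = 7.65306 μs.
Plus processing delay 2 ms = 2000 μs.
Total = 4019 μs.

4019 μs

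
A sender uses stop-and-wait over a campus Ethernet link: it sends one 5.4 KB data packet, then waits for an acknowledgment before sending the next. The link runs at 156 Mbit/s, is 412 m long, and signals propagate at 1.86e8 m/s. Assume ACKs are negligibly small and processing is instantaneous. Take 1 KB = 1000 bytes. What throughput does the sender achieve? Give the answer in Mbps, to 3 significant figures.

154 Mbps

t_tx = L/R = 43200/156000000 = 0.000276923 s.
t_prop = 412/186000000 = 2.21505e-06 s; RTT = 4.43011e-06 s.
Cycle = t_tx + RTT = 0.000281353 s.
Throughput = L / cycle = 43200 / 0.000281353 = 154 Mbps.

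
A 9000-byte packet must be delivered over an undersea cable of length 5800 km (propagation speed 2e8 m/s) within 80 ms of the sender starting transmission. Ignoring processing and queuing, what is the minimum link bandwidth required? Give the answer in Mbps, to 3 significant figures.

L = 72000 bits.
Propagation delay = 5800000 / 200000000 = 29 ms.
Transmission budget = 80 − 29 = 51 ms.
R ≥ L / t_tx = 72000 bits / 0.051 s = 1.41 Mbps.

1.41 Mbps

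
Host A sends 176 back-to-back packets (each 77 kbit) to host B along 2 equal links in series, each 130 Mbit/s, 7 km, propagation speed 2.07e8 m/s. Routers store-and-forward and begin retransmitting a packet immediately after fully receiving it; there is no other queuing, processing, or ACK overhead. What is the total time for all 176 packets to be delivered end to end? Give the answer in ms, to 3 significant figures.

105 ms

Per-hop transmission t_tx = L/R = 77000/130000000 = 0.592308 ms.
Per-hop propagation t_prop = 7000/2.07e+08 = 0.0338164 ms.
Pipeline fill: first packet needs 2·t_tx to clear all hops; remaining 175 packets each add one t_tx.
Total = (2+176-1)·t_tx + 2·t_prop = 177·0.592308 + 2·0.0338164 = 105 ms.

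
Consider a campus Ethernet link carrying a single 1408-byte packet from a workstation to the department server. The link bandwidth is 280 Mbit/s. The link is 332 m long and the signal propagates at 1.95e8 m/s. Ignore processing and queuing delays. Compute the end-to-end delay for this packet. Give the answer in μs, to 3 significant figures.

L = 1408 × 8 = 11264 bits.
Transmission delay = L/R = 11264 / 280000000 = 40.2286 μs.
Propagation delay = d/s = 332 m / 195000000 m/s = 1.70256 μs.
Total = 41.9 μs.

41.9 μs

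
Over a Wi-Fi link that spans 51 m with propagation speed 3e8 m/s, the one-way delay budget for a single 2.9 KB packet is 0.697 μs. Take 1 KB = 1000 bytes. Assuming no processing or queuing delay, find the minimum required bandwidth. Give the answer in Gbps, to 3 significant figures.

L = 23200 bits.
Propagation delay = 51 / 300000000 = 0.17 μs.
Transmission budget = 0.697 − 0.17 = 0.527 μs.
R ≥ L / t_tx = 23200 bits / 5.27e-07 s = 44.0 Gbps.

44.0 Gbps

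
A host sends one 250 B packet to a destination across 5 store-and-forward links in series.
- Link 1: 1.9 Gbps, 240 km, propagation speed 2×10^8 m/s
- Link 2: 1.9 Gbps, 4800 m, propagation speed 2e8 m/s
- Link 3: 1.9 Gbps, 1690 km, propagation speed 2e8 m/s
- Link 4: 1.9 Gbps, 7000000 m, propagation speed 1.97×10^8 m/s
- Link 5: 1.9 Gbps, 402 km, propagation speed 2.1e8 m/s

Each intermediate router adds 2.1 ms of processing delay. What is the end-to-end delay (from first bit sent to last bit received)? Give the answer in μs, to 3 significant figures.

L = 250 × 8 = 2000 bits.
Transmission delay per hop = L/R = 2000/1900000000 = 1.05263 μs; 5 hops → 5.26316 μs.
Propagation delays (d/s per hop): 1200, 24, 8450, 35533, 1914.29 μs; sum = 47121.3 μs.
Processing at 4 router(s): 4 × 2.1 ms = 8400 μs.
End-to-end = 55500 μs.

55500 μs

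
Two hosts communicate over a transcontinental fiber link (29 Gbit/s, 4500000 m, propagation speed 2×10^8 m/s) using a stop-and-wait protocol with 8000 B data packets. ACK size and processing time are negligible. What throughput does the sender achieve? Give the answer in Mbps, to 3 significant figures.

t_tx = L/R = 64000/29000000000 = 2.2069e-06 s.
t_prop = 4500000/200000000 = 0.0225 s; RTT = 0.045 s.
Cycle = t_tx + RTT = 0.0450022 s.
Throughput = L / cycle = 64000 / 0.0450022 = 1.42 Mbps.

1.42 Mbps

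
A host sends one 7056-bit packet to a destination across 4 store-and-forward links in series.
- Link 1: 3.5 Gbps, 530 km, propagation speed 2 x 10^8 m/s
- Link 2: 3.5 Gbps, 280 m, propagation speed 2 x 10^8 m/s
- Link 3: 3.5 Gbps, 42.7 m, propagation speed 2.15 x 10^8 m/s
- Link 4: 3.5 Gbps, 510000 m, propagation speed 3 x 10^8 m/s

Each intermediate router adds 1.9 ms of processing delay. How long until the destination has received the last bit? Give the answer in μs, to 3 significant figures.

10100 μs

Transmission delay per hop = L/R = 7056/3500000000 = 2.016 μs; 4 hops → 8.064 μs.
Propagation delays (d/s per hop): 2650, 1.4, 0.198605, 1700 μs; sum = 4351.6 μs.
Processing at 3 router(s): 3 × 1.9 ms = 5700 μs.
End-to-end = 10100 μs.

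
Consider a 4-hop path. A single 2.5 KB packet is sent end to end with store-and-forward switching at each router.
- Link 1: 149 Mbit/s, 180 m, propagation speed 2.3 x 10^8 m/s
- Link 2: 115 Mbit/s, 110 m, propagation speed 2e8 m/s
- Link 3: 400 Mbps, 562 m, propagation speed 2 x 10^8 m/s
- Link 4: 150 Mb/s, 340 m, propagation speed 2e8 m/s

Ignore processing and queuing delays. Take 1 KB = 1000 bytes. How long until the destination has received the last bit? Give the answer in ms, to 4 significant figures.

0.4973 ms

L = 20000 bits.
Transmission delays (L/R per hop): 0.134228, 0.173913, 0.05, 0.133333 ms; sum = 0.491475 ms.
Propagation delays (d/s per hop): 0.000782609, 0.00055, 0.00281, 0.0017 ms; sum = 0.00584261 ms.
End-to-end = 0.4973 ms.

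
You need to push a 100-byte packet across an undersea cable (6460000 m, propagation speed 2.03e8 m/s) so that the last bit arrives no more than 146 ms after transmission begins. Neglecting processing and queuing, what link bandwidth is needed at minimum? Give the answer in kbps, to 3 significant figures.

7.01 kbps

L = 800 bits.
Propagation delay = 6460000 / 2.03e+08 = 31.8227 ms.
Transmission budget = 146 − 31.8227 = 114.177 ms.
R ≥ L / t_tx = 800 bits / 0.114177 s = 7.01 kbps.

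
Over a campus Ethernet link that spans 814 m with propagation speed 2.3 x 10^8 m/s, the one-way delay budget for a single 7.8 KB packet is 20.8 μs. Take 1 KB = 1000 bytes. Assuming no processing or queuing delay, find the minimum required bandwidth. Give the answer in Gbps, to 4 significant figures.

L = 62400 bits.
Propagation delay = 814 / 2.3e+08 = 3.53913 μs.
Transmission budget = 20.8 − 3.53913 = 17.2609 μs.
R ≥ L / t_tx = 62400 bits / 1.72609e-05 s = 3.615 Gbps.

3.615 Gbps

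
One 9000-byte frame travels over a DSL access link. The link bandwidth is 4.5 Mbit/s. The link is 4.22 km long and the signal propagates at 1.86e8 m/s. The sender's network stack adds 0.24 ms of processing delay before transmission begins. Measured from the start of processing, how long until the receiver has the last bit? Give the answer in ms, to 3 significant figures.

L = 9000 × 8 = 72000 bits.
Transmission delay = L/R = 72000 / 4500000 = 16 ms.
Propagation delay = d/s = 4220 m / 186000000 m/s = 0.0226882 ms.
Plus processing delay 0.24 ms = 0.24 ms.
Total = 16.3 ms.

16.3 ms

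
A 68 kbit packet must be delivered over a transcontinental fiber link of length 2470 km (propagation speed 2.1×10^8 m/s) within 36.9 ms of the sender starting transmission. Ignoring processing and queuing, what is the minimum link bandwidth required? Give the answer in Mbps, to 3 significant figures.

2.71 Mbps

Propagation delay = 2470000 / 210000000 = 11.7619 ms.
Transmission budget = 36.9 − 11.7619 = 25.1381 ms.
R ≥ L / t_tx = 68000 bits / 0.0251381 s = 2.71 Mbps.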